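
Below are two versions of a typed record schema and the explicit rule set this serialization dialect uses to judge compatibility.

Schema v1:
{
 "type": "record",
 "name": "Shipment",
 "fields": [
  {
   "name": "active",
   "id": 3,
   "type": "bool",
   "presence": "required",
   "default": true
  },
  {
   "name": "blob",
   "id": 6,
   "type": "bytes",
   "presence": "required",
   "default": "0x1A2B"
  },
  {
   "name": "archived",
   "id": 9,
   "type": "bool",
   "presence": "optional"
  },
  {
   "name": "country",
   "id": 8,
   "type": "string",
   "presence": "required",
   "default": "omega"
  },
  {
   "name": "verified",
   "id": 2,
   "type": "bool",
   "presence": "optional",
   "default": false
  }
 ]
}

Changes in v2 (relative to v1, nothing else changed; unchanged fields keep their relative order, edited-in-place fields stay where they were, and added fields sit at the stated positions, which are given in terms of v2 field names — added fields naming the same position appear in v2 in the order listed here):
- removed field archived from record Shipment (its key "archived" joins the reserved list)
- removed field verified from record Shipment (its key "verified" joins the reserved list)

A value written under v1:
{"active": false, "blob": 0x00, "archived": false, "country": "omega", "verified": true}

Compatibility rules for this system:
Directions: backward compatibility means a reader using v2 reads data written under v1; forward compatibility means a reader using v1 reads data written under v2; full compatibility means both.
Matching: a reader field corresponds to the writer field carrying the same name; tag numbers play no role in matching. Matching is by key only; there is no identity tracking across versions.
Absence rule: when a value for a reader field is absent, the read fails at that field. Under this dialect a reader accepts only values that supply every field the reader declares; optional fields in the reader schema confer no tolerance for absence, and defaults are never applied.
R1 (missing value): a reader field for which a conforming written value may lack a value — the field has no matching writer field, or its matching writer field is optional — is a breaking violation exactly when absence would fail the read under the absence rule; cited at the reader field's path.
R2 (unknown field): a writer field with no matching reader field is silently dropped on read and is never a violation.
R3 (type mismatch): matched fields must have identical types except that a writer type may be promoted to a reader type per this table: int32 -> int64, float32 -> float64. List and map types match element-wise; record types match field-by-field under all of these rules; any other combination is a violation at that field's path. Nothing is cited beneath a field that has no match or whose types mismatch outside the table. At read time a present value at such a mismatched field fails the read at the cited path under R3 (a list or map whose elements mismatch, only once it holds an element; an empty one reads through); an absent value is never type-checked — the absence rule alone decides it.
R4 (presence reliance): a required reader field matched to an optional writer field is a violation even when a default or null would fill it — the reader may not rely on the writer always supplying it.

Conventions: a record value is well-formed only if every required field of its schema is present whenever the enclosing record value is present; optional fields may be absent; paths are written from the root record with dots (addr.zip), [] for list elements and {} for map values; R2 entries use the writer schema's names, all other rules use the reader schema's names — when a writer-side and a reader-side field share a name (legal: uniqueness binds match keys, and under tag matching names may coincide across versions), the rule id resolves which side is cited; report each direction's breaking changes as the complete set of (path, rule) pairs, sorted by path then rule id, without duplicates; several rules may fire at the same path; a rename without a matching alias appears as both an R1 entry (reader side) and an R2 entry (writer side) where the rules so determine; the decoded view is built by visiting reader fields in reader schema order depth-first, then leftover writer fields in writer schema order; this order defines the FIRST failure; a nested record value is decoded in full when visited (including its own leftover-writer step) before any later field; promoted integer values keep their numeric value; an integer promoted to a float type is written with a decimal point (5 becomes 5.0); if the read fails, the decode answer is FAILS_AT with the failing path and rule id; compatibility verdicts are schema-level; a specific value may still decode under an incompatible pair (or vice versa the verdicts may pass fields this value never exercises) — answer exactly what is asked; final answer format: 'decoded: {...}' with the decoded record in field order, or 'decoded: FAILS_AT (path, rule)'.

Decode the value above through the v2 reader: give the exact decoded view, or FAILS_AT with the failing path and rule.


each type pair in Shipment: writer, then reader
migrating the Shipment value to v2:
  active := false
  blob := 0x00
  country := "omega"
  writer archived: unmatched, discarded
  writer verified: unmatched, discarded
  => decoded: {"active": false, "blob": 0x00, "country": "omega"}

decoded: {"active": false, "blob": 0x00, "country": "omega"}


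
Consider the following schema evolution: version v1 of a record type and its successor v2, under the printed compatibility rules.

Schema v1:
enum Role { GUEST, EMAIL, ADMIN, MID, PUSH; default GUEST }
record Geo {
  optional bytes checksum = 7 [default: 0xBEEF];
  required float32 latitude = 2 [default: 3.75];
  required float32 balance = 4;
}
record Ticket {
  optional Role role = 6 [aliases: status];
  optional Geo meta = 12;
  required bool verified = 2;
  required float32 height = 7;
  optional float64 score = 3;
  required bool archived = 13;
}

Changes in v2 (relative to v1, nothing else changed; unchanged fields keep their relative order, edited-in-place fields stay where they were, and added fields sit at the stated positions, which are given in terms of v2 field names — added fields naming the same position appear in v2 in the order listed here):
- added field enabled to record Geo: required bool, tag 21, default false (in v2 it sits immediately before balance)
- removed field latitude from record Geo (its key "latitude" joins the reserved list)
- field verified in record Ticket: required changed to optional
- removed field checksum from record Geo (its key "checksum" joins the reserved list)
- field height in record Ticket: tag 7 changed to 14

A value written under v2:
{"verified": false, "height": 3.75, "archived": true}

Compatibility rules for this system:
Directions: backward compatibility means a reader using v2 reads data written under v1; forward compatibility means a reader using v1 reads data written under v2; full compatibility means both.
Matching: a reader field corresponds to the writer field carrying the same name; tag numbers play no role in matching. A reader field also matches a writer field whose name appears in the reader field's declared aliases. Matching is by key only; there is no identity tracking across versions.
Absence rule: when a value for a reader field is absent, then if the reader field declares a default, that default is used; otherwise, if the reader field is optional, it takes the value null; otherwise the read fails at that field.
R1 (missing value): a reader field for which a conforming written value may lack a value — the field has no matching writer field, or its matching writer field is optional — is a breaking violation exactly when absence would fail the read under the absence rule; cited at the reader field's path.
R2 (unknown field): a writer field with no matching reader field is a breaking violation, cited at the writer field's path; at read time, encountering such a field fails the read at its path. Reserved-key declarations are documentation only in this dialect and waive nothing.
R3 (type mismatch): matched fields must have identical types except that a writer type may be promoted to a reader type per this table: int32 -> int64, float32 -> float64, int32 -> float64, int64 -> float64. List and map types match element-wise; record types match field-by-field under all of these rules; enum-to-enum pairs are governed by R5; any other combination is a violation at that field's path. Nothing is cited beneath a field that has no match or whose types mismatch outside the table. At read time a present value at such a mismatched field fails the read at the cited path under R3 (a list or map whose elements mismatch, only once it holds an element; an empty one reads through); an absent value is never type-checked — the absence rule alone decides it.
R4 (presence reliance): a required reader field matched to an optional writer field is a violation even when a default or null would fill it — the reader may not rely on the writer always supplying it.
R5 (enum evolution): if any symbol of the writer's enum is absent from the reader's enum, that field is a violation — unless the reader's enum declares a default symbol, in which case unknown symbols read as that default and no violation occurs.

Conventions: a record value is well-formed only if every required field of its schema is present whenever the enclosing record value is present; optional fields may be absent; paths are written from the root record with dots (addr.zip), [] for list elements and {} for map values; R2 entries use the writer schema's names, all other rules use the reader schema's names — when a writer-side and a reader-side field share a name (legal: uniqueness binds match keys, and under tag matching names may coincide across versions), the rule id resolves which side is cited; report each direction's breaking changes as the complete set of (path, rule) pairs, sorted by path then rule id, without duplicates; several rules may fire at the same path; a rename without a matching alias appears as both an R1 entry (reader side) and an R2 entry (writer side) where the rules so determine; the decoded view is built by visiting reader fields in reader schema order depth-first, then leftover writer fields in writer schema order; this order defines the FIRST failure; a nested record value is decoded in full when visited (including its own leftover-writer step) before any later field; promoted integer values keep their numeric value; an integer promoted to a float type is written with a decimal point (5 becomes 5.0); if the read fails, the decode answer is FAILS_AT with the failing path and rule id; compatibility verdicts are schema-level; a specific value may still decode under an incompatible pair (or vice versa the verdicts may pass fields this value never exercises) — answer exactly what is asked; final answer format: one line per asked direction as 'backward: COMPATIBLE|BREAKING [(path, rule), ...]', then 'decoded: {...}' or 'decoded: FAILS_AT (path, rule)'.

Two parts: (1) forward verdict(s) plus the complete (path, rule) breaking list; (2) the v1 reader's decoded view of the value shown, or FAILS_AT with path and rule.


in Ticket below, arrows point writer -> reader
checking forward for Ticket: reader v1 against writer v2:
  role <- role (Role -> Role, writer optional)
  meta <- meta (Geo -> Geo, writer optional)
  verified <- verified (bool -> bool, writer optional)
  height <- height (float32 -> float32, writer required)
  score <- score (float64 -> float64, writer optional)
  archived <- archived (bool -> bool, writer required)
  meta.checksum: no writer-side match
  meta.latitude: no writer-side match
  meta.balance <- meta.balance (float32 -> float32, writer required)
  leftover writer field: meta.enabled
  R2 fires at meta.enabled
  R1 fires at verified
  R4 fires at verified
  => 3 violation(s): forward is BREAKING for Ticket
migrating the Ticket value to v1:
  role := null (not supplied -> null)
  meta := null (not supplied -> null)
  verified := false
  height := 3.75
  score := null (not supplied -> null)
  archived := true
  => decoded: {"role": null, "meta": null, "verified": false, "height": 3.75, "score": null, "archived": true}
remaining Ticket differences; none change what is asked:
  removed field latitude from record Geo (its key "latitude" joins the reserved list) -> matters only for Ticket's backward compatibility — outside the asked direction
  removed field checksum from record Geo (its key "checksum" joins the reserved list) -> matters only for Ticket's backward compatibility — outside the asked direction
  field height in record Ticket: tag 7 changed to 14 -> fires no rule on Ticket, leaving the asked answer as it is

forward: BREAKING [(meta.enabled, R2), (verified, R1), (verified, R4)]; decoded: {"role": null, "meta": null, "verified": false, "height": 3.75, "score": null, "archived": true}


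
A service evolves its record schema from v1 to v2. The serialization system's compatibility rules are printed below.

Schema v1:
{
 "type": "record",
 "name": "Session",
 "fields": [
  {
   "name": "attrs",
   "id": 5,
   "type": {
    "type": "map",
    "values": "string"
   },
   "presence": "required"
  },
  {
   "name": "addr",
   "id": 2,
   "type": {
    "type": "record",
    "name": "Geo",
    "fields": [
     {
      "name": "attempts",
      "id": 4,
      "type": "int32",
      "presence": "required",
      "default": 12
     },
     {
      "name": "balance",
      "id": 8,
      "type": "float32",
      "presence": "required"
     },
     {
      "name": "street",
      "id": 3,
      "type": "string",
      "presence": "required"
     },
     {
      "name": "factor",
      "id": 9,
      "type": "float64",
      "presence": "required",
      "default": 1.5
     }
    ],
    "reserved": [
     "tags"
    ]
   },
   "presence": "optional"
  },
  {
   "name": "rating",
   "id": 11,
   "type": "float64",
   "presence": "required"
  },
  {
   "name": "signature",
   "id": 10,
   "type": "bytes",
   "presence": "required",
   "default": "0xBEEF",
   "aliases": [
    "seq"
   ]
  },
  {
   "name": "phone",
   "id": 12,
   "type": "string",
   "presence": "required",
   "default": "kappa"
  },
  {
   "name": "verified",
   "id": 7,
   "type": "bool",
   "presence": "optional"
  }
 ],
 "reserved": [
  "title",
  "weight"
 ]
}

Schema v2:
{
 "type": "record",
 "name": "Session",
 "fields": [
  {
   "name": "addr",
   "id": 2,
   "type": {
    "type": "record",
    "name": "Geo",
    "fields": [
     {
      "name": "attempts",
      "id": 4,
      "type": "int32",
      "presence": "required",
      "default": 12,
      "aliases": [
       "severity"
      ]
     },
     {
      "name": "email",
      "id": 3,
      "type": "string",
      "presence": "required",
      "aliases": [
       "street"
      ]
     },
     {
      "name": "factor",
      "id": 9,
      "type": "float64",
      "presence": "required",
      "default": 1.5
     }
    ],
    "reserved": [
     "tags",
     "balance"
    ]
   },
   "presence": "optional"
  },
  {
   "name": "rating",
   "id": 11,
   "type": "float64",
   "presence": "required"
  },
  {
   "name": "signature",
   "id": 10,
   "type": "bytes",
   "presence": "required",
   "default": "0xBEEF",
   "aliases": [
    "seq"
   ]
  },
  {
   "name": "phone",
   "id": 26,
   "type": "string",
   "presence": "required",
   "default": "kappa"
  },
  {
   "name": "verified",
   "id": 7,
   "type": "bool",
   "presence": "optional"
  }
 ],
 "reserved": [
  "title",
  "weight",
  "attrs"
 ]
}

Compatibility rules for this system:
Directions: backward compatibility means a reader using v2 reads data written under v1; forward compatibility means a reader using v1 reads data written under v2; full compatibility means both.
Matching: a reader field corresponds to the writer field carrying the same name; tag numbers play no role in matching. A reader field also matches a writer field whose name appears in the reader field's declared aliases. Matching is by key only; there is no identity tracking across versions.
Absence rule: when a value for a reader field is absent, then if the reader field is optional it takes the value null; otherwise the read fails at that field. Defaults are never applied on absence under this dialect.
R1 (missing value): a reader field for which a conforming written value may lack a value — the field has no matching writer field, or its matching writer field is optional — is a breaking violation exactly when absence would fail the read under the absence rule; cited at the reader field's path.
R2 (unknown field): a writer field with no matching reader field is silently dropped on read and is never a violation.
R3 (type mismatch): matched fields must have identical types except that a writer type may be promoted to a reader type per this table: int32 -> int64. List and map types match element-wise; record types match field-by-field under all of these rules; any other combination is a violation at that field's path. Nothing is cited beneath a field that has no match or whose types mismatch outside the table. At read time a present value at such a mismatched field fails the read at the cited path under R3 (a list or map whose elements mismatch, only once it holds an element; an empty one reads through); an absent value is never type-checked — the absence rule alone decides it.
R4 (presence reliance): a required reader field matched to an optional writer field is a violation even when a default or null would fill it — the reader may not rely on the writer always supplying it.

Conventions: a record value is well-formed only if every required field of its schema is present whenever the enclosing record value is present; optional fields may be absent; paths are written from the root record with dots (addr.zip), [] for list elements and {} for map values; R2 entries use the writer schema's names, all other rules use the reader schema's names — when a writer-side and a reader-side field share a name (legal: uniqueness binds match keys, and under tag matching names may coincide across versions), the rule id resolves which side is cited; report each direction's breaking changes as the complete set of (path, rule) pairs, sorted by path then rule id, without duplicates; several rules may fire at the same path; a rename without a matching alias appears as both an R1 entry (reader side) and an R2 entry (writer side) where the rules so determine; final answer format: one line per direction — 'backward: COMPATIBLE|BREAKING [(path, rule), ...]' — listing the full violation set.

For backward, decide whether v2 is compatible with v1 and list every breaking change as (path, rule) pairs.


each type pair in Session: writer, then reader
backward for Session (reader v2, writer v1):
  writer optional, Geo -> Geo: reader addr maps from writer addr
  writer required, float64 -> float64: reader rating maps from writer rating
  writer required, bytes -> bytes: reader signature maps from writer signature
  writer required, string -> string: reader phone maps from writer phone
  writer optional, bool -> bool: reader verified maps from writer verified
  writer field attrs has no reader counterpart
  writer required, int32 -> int32: reader addr.attempts maps from writer addr.attempts
  writer required, string -> string: reader addr.email maps from writer addr.street
  writer required, float64 -> float64: reader addr.factor maps from writer addr.factor
  writer field addr.balance has no reader counterpart
  => backward verdict for Session: COMPATIBLE, no violations
checking off the Session differences that do not matter here:
  removed field attrs from record Session (its key "attrs" joins the reserved list) -> fires only in the forward direction of Session, which is not asked here
  renamed field street to email in record Geo (alias street declared on the renamed field) -> fires only in the forward direction of Session, which is not asked here
  removed field balance from record Geo (its key "balance" joins the reserved list) -> fires only in the forward direction of Session, which is not asked here
  field phone in record Session: tag 12 changed to 26 -> inert for the asked Session verdict: nothing fires

backward: COMPATIBLE []


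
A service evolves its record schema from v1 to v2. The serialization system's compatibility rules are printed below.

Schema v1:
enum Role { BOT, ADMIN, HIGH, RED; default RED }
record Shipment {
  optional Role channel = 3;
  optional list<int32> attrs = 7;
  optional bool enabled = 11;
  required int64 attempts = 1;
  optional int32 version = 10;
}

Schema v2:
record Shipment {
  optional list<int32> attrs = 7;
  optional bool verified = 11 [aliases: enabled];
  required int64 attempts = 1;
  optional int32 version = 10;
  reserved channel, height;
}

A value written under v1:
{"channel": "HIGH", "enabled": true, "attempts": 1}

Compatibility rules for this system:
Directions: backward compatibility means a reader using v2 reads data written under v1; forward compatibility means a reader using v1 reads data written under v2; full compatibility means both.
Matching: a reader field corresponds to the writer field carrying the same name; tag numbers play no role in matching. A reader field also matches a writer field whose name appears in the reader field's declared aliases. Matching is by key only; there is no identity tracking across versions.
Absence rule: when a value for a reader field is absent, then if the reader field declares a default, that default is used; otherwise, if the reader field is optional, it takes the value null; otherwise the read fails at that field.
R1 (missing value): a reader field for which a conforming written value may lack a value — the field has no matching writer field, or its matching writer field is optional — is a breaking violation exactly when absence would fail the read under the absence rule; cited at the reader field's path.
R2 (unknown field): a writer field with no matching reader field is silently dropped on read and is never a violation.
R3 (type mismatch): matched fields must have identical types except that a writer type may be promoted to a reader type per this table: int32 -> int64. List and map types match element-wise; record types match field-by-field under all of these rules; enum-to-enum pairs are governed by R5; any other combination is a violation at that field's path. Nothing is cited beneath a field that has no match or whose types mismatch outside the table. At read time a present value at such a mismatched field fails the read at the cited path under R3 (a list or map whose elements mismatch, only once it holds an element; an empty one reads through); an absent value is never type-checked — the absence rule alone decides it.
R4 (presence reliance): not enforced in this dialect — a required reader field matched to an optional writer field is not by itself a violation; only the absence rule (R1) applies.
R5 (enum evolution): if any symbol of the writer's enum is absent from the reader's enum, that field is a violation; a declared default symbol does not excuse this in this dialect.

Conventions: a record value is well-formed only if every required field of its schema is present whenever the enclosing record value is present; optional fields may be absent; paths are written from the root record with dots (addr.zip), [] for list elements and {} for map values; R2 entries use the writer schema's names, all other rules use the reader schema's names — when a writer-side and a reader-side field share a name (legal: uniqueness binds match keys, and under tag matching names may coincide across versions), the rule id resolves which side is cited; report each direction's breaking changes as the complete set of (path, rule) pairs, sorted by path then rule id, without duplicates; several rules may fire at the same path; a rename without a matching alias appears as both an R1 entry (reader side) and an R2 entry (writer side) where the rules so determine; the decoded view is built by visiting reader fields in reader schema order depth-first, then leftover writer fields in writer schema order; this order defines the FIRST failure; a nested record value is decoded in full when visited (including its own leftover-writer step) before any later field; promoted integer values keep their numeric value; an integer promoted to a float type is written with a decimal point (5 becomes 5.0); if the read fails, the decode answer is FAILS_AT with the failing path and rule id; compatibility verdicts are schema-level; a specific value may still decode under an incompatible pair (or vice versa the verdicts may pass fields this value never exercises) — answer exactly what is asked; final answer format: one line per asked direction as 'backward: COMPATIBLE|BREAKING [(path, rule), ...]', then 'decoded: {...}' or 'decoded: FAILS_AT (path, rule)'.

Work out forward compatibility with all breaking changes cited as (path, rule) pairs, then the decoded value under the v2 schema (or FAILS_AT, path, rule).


forward: COMPATIBLE []; decoded: {"attrs": null, "verified": true, "attempts": 1, "version": null}

arrows below run writer -> reader for Shipment
forward for Shipment (reader v1, writer v2):
  no writer field matches reader channel
  attrs: paired with writer attrs (list<int32> -> list<int32>; writer optional)
  no writer field matches reader enabled
  attempts: paired with writer attempts (int64 -> int64; writer required)
  version: paired with writer version (int32 -> int32; writer optional)
  verified (writer side), unknown to reader
  => forward verdict for Shipment: COMPATIBLE, no violations
decoding the Shipment value with the v2 reader:
  attrs := null (not supplied -> null)
  verified := true (from writer enabled)
  attempts := 1
  version := null (not supplied -> null)
  writer channel: unmatched, discarded
  => decoded: {"attrs": null, "verified": true, "attempts": 1, "version": null}


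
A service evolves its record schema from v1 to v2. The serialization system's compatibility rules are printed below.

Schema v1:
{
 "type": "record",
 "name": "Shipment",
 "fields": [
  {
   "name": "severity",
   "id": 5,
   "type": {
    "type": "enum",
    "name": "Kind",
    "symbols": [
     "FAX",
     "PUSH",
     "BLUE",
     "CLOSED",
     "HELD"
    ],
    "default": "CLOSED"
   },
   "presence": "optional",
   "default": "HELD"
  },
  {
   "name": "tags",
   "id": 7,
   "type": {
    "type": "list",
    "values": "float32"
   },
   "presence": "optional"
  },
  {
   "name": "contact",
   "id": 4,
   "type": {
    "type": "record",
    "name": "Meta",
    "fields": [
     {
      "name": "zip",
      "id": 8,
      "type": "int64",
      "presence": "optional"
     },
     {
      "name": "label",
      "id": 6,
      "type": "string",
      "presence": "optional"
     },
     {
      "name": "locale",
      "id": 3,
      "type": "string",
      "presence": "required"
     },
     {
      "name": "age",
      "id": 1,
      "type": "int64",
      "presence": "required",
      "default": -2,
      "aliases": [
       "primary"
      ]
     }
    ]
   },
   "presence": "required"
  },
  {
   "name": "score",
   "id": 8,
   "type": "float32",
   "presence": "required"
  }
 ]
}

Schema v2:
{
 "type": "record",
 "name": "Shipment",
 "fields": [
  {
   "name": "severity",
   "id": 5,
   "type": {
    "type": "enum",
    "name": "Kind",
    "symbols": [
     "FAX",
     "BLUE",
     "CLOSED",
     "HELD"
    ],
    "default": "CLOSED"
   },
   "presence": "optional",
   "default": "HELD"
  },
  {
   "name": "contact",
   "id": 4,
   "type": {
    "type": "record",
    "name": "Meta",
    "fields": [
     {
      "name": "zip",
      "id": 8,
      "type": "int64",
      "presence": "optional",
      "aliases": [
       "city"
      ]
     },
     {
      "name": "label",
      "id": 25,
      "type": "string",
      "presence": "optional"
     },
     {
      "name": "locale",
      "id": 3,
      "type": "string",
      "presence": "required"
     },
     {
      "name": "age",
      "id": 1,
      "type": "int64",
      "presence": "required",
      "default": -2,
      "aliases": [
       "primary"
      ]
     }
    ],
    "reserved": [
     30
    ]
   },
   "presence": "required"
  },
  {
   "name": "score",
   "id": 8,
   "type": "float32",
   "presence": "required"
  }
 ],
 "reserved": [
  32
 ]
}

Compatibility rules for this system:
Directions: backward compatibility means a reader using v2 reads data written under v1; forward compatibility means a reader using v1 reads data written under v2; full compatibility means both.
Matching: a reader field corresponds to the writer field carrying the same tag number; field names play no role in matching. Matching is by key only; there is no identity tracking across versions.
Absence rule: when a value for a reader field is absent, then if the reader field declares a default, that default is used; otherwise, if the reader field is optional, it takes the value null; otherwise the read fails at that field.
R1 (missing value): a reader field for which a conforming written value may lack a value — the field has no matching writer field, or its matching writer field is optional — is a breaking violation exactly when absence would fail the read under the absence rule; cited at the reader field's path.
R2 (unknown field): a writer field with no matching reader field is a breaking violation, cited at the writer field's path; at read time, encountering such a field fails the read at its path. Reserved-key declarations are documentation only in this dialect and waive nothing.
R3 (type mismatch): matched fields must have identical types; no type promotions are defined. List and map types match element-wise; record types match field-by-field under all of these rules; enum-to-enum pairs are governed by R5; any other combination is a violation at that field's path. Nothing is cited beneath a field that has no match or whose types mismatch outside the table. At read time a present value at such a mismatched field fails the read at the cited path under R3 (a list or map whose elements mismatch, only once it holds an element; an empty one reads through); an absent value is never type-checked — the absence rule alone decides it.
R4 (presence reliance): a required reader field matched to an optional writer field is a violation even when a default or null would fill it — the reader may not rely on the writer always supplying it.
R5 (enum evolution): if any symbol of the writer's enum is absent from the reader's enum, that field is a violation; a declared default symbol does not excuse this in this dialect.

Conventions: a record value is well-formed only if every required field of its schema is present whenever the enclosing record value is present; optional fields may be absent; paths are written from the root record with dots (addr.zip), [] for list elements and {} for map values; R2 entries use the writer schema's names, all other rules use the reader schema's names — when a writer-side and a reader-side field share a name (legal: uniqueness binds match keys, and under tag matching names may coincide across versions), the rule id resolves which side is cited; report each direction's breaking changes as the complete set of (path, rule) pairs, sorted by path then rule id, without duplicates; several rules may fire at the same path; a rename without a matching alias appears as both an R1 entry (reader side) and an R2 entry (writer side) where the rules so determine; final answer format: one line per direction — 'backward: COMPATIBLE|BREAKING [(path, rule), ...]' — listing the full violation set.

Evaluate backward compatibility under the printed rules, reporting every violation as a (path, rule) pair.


backward: BREAKING [(contact.label, R2), (severity, R5), (tags, R2)]

in Shipment below, arrows point writer -> reader
backward on Shipment — v2 reading data written by v1:
  severity <- severity (Kind -> Kind, writer optional)
  contact <- contact (Meta -> Meta, writer required)
  score <- score (float32 -> float32, writer required)
  writer field tags has no reader counterpart
  contact.zip <- contact.zip (int64 -> int64, writer optional)
  no writer field matches reader contact.label
  contact.locale <- contact.locale (string -> string, writer required)
  contact.age <- contact.age (int64 -> int64, writer required)
  writer field contact.label has no reader counterpart
  breaking: (contact.label, R2)
  breaking: (severity, R5)
  breaking: (tags, R2)
  => backward verdict for Shipment: BREAKING, 3 violation(s)


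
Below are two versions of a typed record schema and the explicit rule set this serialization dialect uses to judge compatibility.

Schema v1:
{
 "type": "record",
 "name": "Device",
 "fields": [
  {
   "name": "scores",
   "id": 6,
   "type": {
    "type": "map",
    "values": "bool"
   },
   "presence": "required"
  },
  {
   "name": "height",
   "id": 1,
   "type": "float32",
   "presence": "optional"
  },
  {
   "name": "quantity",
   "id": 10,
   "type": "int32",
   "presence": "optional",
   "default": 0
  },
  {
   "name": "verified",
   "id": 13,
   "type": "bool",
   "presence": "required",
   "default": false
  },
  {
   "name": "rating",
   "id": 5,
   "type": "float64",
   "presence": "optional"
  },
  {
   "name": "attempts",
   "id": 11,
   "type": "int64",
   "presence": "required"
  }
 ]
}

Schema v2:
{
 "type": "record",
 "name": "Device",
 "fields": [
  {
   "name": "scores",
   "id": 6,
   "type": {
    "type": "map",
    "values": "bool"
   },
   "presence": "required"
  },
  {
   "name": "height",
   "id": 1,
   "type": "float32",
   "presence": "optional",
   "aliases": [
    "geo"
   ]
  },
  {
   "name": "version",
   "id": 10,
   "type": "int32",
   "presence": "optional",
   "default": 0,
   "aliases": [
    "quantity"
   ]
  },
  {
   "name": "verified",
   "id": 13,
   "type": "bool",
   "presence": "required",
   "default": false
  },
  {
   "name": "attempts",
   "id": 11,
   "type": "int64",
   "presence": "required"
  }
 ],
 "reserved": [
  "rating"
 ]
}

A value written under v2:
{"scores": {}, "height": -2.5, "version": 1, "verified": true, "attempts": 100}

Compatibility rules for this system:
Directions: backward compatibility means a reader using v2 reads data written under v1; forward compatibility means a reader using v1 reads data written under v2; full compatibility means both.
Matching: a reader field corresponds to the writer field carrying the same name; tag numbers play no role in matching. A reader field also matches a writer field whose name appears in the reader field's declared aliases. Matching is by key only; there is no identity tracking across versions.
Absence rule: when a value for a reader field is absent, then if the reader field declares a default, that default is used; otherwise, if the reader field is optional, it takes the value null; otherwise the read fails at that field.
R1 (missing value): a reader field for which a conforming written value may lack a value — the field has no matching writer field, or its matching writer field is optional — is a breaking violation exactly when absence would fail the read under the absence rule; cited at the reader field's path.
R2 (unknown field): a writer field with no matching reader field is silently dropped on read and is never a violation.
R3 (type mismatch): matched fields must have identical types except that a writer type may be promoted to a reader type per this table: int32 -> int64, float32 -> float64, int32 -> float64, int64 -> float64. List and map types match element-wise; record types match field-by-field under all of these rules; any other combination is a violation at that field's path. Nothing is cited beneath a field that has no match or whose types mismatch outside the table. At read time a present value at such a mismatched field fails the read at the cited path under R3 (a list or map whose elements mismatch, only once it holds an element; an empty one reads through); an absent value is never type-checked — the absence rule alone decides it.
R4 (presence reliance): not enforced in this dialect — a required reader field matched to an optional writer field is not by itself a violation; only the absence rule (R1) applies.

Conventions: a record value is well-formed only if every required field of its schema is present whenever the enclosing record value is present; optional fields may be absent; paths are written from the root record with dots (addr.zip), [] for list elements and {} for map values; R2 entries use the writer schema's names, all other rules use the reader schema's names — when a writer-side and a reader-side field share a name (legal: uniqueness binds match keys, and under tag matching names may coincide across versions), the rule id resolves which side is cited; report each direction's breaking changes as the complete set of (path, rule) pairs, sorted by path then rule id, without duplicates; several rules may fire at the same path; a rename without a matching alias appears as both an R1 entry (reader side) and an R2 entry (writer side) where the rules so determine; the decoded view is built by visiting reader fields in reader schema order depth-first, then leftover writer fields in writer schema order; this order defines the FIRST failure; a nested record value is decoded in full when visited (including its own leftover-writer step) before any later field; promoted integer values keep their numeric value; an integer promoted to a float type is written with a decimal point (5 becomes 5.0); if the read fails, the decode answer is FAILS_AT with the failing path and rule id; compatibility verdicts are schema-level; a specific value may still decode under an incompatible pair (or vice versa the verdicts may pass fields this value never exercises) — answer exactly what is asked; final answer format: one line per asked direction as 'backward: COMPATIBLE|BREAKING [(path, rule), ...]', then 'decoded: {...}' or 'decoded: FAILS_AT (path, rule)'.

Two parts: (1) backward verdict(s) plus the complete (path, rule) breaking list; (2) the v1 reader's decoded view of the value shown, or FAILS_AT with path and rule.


in Device below, arrows point writer -> reader
checking backward for Device: reader v2 against writer v1:
  scores: map<string, bool> -> map<string, bool>, writer required; from scores
  height: float32 -> float32, writer optional; from height
  version: int32 -> int32, writer optional; from quantity
  verified: bool -> bool, writer required; from verified
  attempts: int64 -> int64, writer required; from attempts
  writer field rating has no reader counterpart
  => backward verdict for Device: COMPATIBLE, no violations
decode (reader v1):
  scores := {}
  height := -2.5
  quantity := 0 (no value, default fills)
  verified := true
  rating := null (not supplied -> null)
  attempts := 100
  writer version: unmatched, discarded
  => decoded: {"scores": {}, "height": -2.5, "quantity": 0, "verified": true, "rating": null, "attempts": 100}
the rest of the Device diff is inert for this question:
  removed field rating from record Device (its key "rating" joins the reserved list) -> fires no rule on Device, leaving the asked answer as it is

backward: COMPATIBLE []; decoded: {"scores": {}, "height": -2.5, "quantity": 0, "verified": true, "rating": null, "attempts": 100}


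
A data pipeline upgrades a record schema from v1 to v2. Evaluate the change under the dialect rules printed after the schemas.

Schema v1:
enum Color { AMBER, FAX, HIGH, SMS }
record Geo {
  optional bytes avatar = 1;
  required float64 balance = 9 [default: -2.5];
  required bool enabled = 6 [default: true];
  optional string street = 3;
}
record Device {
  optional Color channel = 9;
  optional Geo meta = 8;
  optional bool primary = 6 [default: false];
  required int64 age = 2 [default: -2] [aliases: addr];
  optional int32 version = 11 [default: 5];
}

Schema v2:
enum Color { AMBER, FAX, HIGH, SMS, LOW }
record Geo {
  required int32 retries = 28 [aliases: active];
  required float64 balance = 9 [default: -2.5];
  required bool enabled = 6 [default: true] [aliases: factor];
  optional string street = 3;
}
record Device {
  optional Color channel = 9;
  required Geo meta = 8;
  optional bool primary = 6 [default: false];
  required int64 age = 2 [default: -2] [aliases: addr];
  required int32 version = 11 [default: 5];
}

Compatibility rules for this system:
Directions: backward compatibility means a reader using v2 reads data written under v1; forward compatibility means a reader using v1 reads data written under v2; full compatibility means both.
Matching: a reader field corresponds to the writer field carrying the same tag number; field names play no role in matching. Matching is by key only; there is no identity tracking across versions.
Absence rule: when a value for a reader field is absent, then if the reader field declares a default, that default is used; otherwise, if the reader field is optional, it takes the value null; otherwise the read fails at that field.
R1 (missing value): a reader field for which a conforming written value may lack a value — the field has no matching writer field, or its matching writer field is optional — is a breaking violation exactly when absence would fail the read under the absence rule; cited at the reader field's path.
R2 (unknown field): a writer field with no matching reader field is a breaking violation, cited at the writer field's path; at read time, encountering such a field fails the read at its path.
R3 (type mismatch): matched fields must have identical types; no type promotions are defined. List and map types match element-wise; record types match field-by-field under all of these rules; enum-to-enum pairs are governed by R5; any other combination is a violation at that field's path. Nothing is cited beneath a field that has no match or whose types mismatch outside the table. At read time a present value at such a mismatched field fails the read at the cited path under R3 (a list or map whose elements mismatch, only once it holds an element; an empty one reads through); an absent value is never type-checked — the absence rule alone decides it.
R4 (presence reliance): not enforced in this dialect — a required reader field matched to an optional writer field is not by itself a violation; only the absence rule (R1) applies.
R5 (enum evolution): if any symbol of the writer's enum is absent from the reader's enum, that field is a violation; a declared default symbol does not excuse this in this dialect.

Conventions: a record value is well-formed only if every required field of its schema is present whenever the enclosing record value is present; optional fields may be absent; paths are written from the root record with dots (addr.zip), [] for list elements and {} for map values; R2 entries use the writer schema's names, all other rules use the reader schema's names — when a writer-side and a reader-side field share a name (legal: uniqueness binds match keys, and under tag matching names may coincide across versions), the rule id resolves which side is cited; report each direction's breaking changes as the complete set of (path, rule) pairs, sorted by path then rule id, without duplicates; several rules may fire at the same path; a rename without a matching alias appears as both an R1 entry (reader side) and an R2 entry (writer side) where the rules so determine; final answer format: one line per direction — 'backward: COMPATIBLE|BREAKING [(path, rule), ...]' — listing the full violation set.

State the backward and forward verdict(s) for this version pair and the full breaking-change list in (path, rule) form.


in Device below, arrows point writer -> reader
backward on Device — v2 reading data written by v1:
  channel: paired with writer channel (Color -> Color; writer optional)
  meta: paired with writer meta (Geo -> Geo; writer optional)
  primary: paired with writer primary (bool -> bool; writer optional)
  age: paired with writer age (int64 -> int64; writer required)
  version: paired with writer version (int32 -> int32; writer optional)
  meta.retries: no writer-side match
  meta.balance: paired with writer meta.balance (float64 -> float64; writer required)
  meta.enabled: paired with writer meta.enabled (bool -> bool; writer required)
  meta.street: paired with writer meta.street (string -> string; writer optional)
  leftover writer field: meta.avatar
  breaking: (meta, R1)
  breaking: (meta.avatar, R2)
  breaking: (meta.retries, R1)
  backward on Device therefore BREAKING (3)
forward on Device — v1 reading data written by v2:
  channel: paired with writer channel (Color -> Color; writer optional)
  meta: paired with writer meta (Geo -> Geo; writer required)
  primary: paired with writer primary (bool -> bool; writer optional)
  age: paired with writer age (int64 -> int64; writer required)
  version: paired with writer version (int32 -> int32; writer required)
  meta.avatar: no writer-side match
  meta.balance: paired with writer meta.balance (float64 -> float64; writer required)
  meta.enabled: paired with writer meta.enabled (bool -> bool; writer required)
  meta.street: paired with writer meta.street (string -> string; writer optional)
  leftover writer field: meta.retries
  breaking: (channel, R5)
  breaking: (meta.retries, R2)
  forward on Device therefore BREAKING (2)

backward: BREAKING [(meta, R1), (meta.avatar, R2), (meta.retries, R1)]; forward: BREAKING [(channel, R5), (meta.retries, R2)]
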